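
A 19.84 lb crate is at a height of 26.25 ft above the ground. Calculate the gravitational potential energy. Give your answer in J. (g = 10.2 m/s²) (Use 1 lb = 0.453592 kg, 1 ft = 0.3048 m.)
Convert to SI: m = 8.99927 kg, h = 8.001 m
PE = mgh = (8.99927)(10.2)(8.001) = 734.4 J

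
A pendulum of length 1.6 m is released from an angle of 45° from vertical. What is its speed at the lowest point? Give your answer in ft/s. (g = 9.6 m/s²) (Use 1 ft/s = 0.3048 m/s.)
h = L(1 − cosθ) = 1.6(1 − cos45°) = 0.468629 m
v = √(2gh) = √(2·9.6·0.468629) = 2.99961 m/s = 9.841 ft/s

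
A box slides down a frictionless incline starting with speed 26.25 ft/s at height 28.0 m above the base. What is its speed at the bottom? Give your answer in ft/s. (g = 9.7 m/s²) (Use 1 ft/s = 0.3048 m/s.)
Convert to SI: v₀ = 8.001 m/s, h = 28.0 m
½mv₀² + mgh = ½mv² ⇒ v = √(v₀² + 2gh) = √(8.001² + 2·9.7·28.0) = 24.6418 m/s = 80.85 ft/s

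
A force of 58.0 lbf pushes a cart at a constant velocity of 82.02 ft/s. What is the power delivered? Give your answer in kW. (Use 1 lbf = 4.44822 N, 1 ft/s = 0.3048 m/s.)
Convert to SI: F = 257.997 N, v = 24.9997 m/s
P = Fv = (257.997)(24.9997) = 6449.84 W = 6.45 kW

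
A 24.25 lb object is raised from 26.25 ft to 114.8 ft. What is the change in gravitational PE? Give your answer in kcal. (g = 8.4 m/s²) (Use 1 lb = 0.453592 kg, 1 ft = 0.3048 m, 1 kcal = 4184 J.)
Convert to SI: m = 10.9996 kg, Δh = 26.99 m
ΔPE = mgΔh = (10.9996)(8.4)(26.99) = 2493.79 J = 0.596 kcal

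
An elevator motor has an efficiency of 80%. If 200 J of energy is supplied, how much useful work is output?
W_out = η·W_in = 0.8·200 = 160.0 J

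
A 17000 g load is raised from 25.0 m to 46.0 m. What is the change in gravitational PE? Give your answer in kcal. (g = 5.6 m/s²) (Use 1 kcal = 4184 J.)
Convert to SI: m = 17.0 kg, Δh = 21.0 m
ΔPE = mgΔh = (17.0)(5.6)(21.0) = 1999.2 J = 0.4778 kcal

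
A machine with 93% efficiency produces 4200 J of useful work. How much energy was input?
W_in = W_out/η = 4200/0.93 = 4516 J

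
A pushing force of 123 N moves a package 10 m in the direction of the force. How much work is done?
W = F·d = (123)(10) = 1230 J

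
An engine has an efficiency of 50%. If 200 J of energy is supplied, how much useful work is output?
W_out = η·W_in = 0.5·200 = 100.0 J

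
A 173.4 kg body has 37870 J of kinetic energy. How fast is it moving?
v = √(2·KE/m) = √(2·37870/173.4) = 20.9 m/s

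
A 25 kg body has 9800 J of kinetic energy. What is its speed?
v = √(2·KE/m) = √(2·9800/25) = 28.0 m/s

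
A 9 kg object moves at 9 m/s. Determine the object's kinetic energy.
KE = ½mv² = ½(9)(9)² = 364.5 J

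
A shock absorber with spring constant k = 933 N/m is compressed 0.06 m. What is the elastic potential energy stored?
PE = ½kx² = ½(933)(0.06)² = 1.679 J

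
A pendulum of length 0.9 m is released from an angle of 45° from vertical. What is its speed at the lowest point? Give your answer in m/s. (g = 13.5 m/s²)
h = L(1 − cosθ) = 0.9(1 − cos45°) = 0.263604 m
v = √(2gh) = √(2·13.5·0.263604) = 2.668 m/s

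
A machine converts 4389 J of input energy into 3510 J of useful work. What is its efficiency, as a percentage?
η = W_out/W_in = 3510/4389 = 79.97%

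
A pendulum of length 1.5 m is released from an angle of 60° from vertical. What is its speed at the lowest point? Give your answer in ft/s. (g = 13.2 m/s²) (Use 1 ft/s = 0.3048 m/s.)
h = L(1 − cosθ) = 1.5(1 − cos60°) = 0.75 m
v = √(2gh) = √(2·13.2·0.75) = 4.44972 m/s = 14.6 ft/s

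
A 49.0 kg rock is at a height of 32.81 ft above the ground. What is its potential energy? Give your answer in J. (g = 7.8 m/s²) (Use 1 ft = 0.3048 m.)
Convert to SI: m = 49.0 kg, h = 10.0005 m
PE = mgh = (49.0)(7.8)(10.0005) = 3822 J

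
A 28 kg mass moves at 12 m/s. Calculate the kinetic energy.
KE = ½mv² = ½(28)(12)² = 2016.0 J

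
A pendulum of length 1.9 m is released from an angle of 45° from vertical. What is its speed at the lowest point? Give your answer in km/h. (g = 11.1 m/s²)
h = L(1 − cosθ) = 1.9(1 − cos45°) = 0.556497 m
v = √(2gh) = √(2·11.1·0.556497) = 3.51486 m/s = 12.65 km/h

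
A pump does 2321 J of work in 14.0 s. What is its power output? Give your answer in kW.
P = W/t = 2321.0/14.0 = 165.786 W = 0.1658 kW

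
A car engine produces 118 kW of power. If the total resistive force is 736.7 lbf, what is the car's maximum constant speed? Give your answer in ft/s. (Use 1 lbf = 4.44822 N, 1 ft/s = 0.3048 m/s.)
Convert to SI: F = 3277.0 N
P = Fv ⇒ v = P/F = 118000 W/3277.0 N = 36.0085 m/s = 118.1 ft/s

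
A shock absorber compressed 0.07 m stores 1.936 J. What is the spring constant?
k = 2·PE/x² = 2·1.936/(0.07)² = 790.2 N/m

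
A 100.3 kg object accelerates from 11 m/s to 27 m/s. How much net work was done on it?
W = ΔKE = ½m(v₂² − v₁²) = ½(100.3)(27² − 11²) = 30491.2 J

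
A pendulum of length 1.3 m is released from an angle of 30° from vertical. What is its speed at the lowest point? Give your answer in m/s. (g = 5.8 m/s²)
h = L(1 − cosθ) = 1.3(1 − cos30°) = 0.174167 m
v = √(2gh) = √(2·5.8·0.174167) = 1.421 m/s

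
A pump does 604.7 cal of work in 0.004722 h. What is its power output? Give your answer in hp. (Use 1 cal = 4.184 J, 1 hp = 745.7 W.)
Convert to SI: W = 2530.06 J, t = 16.9992 s
P = W/t = 2530.06/16.9992 = 148.834 W = 0.1996 hp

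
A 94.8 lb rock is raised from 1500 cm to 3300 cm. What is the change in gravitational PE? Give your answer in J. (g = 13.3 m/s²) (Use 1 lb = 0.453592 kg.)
Convert to SI: m = 43.0005 kg, Δh = 18.0 m
ΔPE = mgΔh = (43.0005)(13.3)(18.0) = 10290 J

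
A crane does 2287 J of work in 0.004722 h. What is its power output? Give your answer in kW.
Convert to SI: W = 2287.0 J, t = 16.9992 s
P = W/t = 2287.0/16.9992 = 134.536 W = 0.1345 kW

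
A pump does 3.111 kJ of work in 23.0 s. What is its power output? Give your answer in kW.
Convert to SI: W = 3111.0 J, t = 23.0 s
P = W/t = 3111.0/23.0 = 135.261 W = 0.1353 kW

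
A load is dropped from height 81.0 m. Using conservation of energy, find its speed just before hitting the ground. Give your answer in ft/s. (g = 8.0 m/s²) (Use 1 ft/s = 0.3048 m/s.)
mgh = ½mv² ⇒ v = √(2gh) = √(2·8.0·81.0) = 36.0 m/s = 118.1 ft/s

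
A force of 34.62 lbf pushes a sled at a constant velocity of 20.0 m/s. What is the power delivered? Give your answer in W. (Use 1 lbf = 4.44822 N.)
Convert to SI: F = 153.997 N, v = 20.0 m/s
P = Fv = (153.997)(20.0) = 3080 W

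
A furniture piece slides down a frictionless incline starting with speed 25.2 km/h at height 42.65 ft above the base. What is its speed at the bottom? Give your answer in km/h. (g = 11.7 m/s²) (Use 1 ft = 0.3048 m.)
Convert to SI: v₀ = 7.0 m/s, h = 12.9997 m
½mv₀² + mgh = ½mv² ⇒ v = √(v₀² + 2gh) = √(7.0² + 2·11.7·12.9997) = 18.7934 m/s = 67.66 km/h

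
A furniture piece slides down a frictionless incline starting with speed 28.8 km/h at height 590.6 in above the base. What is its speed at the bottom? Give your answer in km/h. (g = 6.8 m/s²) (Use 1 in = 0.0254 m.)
Convert to SI: v₀ = 8.0 m/s, h = 15.0012 m
½mv₀² + mgh = ½mv² ⇒ v = √(v₀² + 2gh) = √(8.0² + 2·6.8·15.0012) = 16.3712 m/s = 58.94 km/h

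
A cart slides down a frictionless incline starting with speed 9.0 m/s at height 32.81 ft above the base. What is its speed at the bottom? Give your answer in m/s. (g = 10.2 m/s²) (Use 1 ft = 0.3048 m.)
Convert to SI: v₀ = 9.0 m/s, h = 10.0005 m
½mv₀² + mgh = ½mv² ⇒ v = √(v₀² + 2gh) = √(9.0² + 2·10.2·10.0005) = 16.88 m/s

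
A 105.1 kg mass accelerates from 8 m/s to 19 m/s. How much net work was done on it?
W = ΔKE = ½m(v₂² − v₁²) = ½(105.1)(19² − 8²) = 15607.35 J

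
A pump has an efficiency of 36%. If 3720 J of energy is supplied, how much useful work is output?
W_out = η·W_in = 0.36·3720 = 1339.2 J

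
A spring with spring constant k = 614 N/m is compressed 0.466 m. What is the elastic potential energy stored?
PE = ½kx² = ½(614)(0.466)² = 66.67 J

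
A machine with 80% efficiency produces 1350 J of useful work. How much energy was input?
W_in = W_out/η = 1350/0.8 = 1688 J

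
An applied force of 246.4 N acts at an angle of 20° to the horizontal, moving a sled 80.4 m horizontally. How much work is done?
W = F·d·cosθ = (246.4)(80.4)cos(20°) = 18620 J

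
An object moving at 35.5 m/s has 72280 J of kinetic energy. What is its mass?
m = 2·KE/v² = 2·72280/(35.5)² = 114.7 kg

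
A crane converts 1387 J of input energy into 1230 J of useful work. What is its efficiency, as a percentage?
η = W_out/W_in = 1230/1387 = 88.68%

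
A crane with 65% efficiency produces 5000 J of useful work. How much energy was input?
W_in = W_out/η = 5000/0.65 = 7692 J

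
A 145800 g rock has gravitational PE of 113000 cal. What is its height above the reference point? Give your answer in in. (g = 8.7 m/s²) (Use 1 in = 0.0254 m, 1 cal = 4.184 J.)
Convert to SI: m = 145.8 kg, PE = 472792 J
h = PE/(mg) = 472792/(145.8·8.7) = 372.729 m = 14670 in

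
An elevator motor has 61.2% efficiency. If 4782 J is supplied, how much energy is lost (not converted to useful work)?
W_lost = W_in(1 − η) = 4782·(1 − 0.612) = 1855 J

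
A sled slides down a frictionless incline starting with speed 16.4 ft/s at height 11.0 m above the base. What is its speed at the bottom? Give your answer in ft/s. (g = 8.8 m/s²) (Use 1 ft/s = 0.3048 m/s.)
Convert to SI: v₀ = 4.99872 m/s, h = 11.0 m
½mv₀² + mgh = ½mv² ⇒ v = √(v₀² + 2gh) = √(4.99872² + 2·8.8·11.0) = 14.7847 m/s = 48.51 ft/s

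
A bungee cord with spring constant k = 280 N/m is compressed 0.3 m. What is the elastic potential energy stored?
PE = ½kx² = ½(280)(0.3)² = 12.6 J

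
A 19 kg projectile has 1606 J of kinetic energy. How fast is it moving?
v = √(2·KE/m) = √(2·1606/19) = 13.0 m/s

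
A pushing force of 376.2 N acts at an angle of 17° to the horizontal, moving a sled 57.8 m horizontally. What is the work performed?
W = F·d·cosθ = (376.2)(57.8)cos(17°) = 20790 J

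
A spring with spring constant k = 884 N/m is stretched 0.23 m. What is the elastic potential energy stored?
PE = ½kx² = ½(884)(0.23)² = 23.38 J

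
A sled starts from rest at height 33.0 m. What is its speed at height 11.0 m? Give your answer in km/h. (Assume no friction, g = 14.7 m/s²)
mgh₁ = mgh₂ + ½mv² ⇒ v = √(2g(h₁−h₂)) = √(2·14.7·22.0) = 25.4323 m/s = 91.56 km/h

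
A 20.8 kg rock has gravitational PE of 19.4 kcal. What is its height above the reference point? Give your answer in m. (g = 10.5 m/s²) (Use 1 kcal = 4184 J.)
Convert to SI: m = 20.8 kg, PE = 81169.6 J
h = PE/(mg) = 81169.6/(20.8·10.5) = 371.7 m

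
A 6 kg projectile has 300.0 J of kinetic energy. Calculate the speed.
v = √(2·KE/m) = √(2·300.0/6) = 10.0 m/s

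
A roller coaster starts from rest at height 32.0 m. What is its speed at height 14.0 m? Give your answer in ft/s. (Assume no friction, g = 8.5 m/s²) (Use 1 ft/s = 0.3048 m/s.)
mgh₁ = mgh₂ + ½mv² ⇒ v = √(2g(h₁−h₂)) = √(2·8.5·18.0) = 17.4929 m/s = 57.39 ft/s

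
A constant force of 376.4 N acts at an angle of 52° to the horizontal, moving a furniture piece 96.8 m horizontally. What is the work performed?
W = F·d·cosθ = (376.4)(96.8)cos(52°) = 22430 J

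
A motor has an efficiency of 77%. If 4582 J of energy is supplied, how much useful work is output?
W_out = η·W_in = 0.77·4582 = 3528.14 J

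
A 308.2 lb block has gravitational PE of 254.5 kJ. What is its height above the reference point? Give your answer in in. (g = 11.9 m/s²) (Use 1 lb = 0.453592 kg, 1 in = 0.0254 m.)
Convert to SI: m = 139.797 kg, PE = 254500 J
h = PE/(mg) = 254500/(139.797·11.9) = 152.983 m = 6023 in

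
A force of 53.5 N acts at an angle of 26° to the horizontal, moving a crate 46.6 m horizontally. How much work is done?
W = F·d·cosθ = (53.5)(46.6)cos(26°) = 2241 J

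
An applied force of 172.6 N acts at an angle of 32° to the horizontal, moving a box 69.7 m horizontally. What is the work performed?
W = F·d·cosθ = (172.6)(69.7)cos(32°) = 10200 J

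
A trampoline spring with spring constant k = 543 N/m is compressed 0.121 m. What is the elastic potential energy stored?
PE = ½kx² = ½(543)(0.121)² = 3.975 J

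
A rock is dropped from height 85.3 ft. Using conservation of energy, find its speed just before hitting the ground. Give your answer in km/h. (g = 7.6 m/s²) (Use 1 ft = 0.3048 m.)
Convert to SI: h = 25.9994 m
mgh = ½mv² ⇒ v = √(2gh) = √(2·7.6·25.9994) = 19.8794 m/s = 71.57 km/h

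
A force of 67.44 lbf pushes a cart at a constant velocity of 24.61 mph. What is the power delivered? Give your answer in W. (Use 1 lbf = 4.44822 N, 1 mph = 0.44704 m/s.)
Convert to SI: F = 299.988 N, v = 11.0017 m/s
P = Fv = (299.988)(11.0017) = 3300 W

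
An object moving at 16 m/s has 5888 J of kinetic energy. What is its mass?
m = 2·KE/v² = 2·5888/(16)² = 46.0 kg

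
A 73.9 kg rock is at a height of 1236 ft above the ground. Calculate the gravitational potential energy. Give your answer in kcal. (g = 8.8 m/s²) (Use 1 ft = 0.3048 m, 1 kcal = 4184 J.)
Convert to SI: m = 73.9 kg, h = 376.733 m
PE = mgh = (73.9)(8.8)(376.733) = 244997 J = 58.56 kcal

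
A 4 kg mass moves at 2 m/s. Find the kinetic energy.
KE = ½mv² = ½(4)(2)² = 8.0 J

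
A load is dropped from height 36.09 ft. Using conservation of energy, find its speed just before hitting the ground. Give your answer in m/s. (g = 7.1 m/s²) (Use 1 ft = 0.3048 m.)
Convert to SI: h = 11.0002 m
mgh = ½mv² ⇒ v = √(2gh) = √(2·7.1·11.0002) = 12.5 m/s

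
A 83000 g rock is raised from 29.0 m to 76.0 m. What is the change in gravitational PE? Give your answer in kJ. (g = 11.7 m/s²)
Convert to SI: m = 83.0 kg, Δh = 47.0 m
ΔPE = mgΔh = (83.0)(11.7)(47.0) = 45641.7 J = 45.64 kJ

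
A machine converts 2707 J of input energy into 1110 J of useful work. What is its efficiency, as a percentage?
η = W_out/W_in = 1110/2707 = 41.0%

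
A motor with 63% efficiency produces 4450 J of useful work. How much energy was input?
W_in = W_out/η = 4450/0.63 = 7063 J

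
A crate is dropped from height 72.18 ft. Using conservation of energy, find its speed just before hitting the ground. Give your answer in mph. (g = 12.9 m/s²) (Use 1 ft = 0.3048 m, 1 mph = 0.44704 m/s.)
Convert to SI: h = 22.0005 m
mgh = ½mv² ⇒ v = √(2gh) = √(2·12.9·22.0005) = 23.8246 m/s = 53.29 mph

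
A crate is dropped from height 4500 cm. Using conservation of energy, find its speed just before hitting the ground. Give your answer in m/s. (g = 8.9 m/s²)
Convert to SI: h = 45.0 m
mgh = ½mv² ⇒ v = √(2gh) = √(2·8.9·45.0) = 28.3 m/s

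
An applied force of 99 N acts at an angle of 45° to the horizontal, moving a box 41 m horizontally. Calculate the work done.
W = F·d·cosθ = (99)(41)cos(45°) = 2870 J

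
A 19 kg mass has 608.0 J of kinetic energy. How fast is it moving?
v = √(2·KE/m) = √(2·608.0/19) = 8.0 m/s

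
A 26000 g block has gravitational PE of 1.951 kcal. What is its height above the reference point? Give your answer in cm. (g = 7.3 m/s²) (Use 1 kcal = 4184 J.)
Convert to SI: m = 26.0 kg, PE = 8162.98 J
h = PE/(mg) = 8162.98/(26.0·7.3) = 43.0083 m = 4301 cm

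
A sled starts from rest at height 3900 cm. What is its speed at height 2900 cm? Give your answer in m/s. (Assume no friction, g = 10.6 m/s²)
Convert to SI: h₁−h₂ = 10.0 m
mgh₁ = mgh₂ + ½mv² ⇒ v = √(2g(h₁−h₂)) = √(2·10.6·10.0) = 14.56 m/s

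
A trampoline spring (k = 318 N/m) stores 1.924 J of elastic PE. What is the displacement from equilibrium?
x = √(2·PE/k) = √(2·1.924/318) = 0.11 m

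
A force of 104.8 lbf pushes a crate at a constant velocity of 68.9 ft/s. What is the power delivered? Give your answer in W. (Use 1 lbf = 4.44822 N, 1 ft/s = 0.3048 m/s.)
Convert to SI: F = 466.173 N, v = 21.0007 m/s
P = Fv = (466.173)(21.0007) = 9790 W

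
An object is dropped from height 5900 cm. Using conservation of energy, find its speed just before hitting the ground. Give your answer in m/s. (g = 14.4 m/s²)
Convert to SI: h = 59.0 m
mgh = ½mv² ⇒ v = √(2gh) = √(2·14.4·59.0) = 41.22 m/s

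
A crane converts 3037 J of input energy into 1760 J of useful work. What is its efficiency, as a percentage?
η = W_out/W_in = 1760/3037 = 57.95%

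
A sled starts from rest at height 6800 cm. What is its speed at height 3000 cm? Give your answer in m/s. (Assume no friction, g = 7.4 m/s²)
Convert to SI: h₁−h₂ = 38.0 m
mgh₁ = mgh₂ + ½mv² ⇒ v = √(2g(h₁−h₂)) = √(2·7.4·38.0) = 23.71 m/s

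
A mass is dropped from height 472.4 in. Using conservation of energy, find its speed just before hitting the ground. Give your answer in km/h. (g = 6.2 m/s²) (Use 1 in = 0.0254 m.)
Convert to SI: h = 11.999 m
mgh = ½mv² ⇒ v = √(2gh) = √(2·6.2·11.999) = 12.1978 m/s = 43.91 km/h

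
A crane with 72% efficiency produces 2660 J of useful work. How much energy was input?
W_in = W_out/η = 2660/0.72 = 3694 J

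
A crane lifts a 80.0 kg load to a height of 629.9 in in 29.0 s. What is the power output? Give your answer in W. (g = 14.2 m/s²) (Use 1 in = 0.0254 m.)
Convert to SI: m = 80.0 kg, h = 15.9995 m, t = 29.0 s
P = mgh/t = (80.0)(14.2)(15.9995)/29.0 = 626.7 W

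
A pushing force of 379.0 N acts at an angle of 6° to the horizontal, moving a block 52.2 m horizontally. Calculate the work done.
W = F·d·cosθ = (379.0)(52.2)cos(6°) = 19680 J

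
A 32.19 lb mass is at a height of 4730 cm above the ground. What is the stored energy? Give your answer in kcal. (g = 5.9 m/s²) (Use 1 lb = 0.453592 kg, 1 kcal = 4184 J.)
Convert to SI: m = 14.6011 kg, h = 47.3 m
PE = mgh = (14.6011)(5.9)(47.3) = 4074.74 J = 0.9739 kcal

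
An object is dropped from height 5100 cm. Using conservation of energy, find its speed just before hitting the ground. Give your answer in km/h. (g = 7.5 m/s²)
Convert to SI: h = 51.0 m
mgh = ½mv² ⇒ v = √(2gh) = √(2·7.5·51.0) = 27.6586 m/s = 99.57 km/h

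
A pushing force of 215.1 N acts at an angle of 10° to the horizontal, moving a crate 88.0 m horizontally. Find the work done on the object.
W = F·d·cosθ = (215.1)(88.0)cos(10°) = 18640 J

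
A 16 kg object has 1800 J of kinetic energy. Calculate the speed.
v = √(2·KE/m) = √(2·1800/16) = 15.0 m/s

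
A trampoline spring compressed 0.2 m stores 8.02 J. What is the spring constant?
k = 2·PE/x² = 2·8.02/(0.2)² = 401.0 N/m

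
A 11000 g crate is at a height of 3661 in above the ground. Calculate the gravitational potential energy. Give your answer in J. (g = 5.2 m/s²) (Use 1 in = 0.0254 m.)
Convert to SI: m = 11.0 kg, h = 92.9894 m
PE = mgh = (11.0)(5.2)(92.9894) = 5319 J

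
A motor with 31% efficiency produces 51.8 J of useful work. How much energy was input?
W_in = W_out/η = 51.8/0.31 = 167.1 J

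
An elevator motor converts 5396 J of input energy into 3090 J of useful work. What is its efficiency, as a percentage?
η = W_out/W_in = 3090/5396 = 57.26%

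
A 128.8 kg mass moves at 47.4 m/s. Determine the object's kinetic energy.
KE = ½mv² = ½(128.8)(47.4)² = 144700 J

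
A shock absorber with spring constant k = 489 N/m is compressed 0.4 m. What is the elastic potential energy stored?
PE = ½kx² = ½(489)(0.4)² = 39.12 J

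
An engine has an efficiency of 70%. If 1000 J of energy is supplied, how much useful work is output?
W_out = η·W_in = 0.7·1000 = 700.0 J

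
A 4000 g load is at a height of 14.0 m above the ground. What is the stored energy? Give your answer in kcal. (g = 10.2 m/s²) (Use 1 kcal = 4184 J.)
Convert to SI: m = 4.0 kg, h = 14.0 m
PE = mgh = (4.0)(10.2)(14.0) = 571.2 J = 0.1365 kcal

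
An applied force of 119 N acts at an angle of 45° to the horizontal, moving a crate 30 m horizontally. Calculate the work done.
W = F·d·cosθ = (119)(30)cos(45°) = 2524 J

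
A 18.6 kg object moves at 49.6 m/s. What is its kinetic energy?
KE = ½mv² = ½(18.6)(49.6)² = 22880 J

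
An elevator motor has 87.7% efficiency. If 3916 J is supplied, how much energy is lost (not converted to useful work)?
W_lost = W_in(1 − η) = 3916·(1 − 0.877) = 481.7 J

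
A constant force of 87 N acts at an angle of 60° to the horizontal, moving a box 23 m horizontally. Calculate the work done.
W = F·d·cosθ = (87)(23)cos(60°) = 1001 J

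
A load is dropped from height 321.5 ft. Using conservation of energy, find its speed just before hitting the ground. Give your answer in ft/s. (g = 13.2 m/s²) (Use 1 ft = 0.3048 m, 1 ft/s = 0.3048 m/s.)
Convert to SI: h = 97.9932 m
mgh = ½mv² ⇒ v = √(2gh) = √(2·13.2·97.9932) = 50.8628 m/s = 166.9 ft/s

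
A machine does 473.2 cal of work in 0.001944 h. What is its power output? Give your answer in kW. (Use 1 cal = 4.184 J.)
Convert to SI: W = 1979.87 J, t = 6.9984 s
P = W/t = 1979.87/6.9984 = 282.903 W = 0.2829 kW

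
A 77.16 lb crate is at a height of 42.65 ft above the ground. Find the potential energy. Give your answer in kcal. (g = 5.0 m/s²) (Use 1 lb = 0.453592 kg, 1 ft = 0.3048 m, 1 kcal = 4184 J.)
Convert to SI: m = 34.9992 kg, h = 12.9997 m
PE = mgh = (34.9992)(5.0)(12.9997) = 2274.9 J = 0.5437 kcal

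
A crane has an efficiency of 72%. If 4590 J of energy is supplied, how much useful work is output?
W_out = η·W_in = 0.72·4590 = 3304.8 J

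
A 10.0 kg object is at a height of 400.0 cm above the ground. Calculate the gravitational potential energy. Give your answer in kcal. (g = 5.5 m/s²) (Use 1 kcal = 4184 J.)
Convert to SI: m = 10.0 kg, h = 4.0 m
PE = mgh = (10.0)(5.5)(4.0) = 220.0 J = 0.05258 kcal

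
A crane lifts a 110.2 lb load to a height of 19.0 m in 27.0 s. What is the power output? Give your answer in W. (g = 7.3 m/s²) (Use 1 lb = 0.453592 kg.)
Convert to SI: m = 49.9858 kg, h = 19.0 m, t = 27.0 s
P = mgh/t = (49.9858)(7.3)(19.0)/27.0 = 256.8 W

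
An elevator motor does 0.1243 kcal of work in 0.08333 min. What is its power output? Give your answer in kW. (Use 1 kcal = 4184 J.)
Convert to SI: W = 520.071 J, t = 4.9998 s
P = W/t = 520.071/4.9998 = 104.018 W = 0.104 kW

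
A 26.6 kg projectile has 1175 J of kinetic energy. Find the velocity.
v = √(2·KE/m) = √(2·1175/26.6) = 9.399 m/s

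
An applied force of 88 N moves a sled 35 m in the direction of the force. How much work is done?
W = F·d = (88)(35) = 3080 J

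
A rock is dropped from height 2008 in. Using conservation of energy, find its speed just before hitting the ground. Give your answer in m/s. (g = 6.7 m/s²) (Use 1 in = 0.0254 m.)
Convert to SI: h = 51.0032 m
mgh = ½mv² ⇒ v = √(2gh) = √(2·6.7·51.0032) = 26.14 m/s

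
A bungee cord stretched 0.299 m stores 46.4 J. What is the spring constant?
k = 2·PE/x² = 2·46.4/(0.299)² = 1038 N/m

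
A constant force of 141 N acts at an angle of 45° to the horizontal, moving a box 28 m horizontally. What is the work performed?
W = F·d·cosθ = (141)(28)cos(45°) = 2792 J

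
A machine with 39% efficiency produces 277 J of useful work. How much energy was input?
W_in = W_out/η = 277/0.39 = 710.3 J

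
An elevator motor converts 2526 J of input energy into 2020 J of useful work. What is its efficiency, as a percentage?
η = W_out/W_in = 2020/2526 = 79.97%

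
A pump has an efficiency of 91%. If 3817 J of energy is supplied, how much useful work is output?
W_out = η·W_in = 0.91·3817 = 3473.47 J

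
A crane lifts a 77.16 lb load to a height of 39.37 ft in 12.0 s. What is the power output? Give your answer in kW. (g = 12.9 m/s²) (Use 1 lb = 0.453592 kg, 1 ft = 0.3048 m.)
Convert to SI: m = 34.9992 kg, h = 12.0 m, t = 12.0 s
P = mgh/t = (34.9992)(12.9)(12.0)/12.0 = 451.488 W = 0.4515 kW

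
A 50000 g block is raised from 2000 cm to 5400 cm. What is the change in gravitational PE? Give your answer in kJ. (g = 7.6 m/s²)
Convert to SI: m = 50.0 kg, Δh = 34.0 m
ΔPE = mgΔh = (50.0)(7.6)(34.0) = 12920.0 J = 12.92 kJ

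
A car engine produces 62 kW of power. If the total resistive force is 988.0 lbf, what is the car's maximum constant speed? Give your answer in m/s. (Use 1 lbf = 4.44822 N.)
Convert to SI: F = 4394.84 N
P = Fv ⇒ v = P/F = 62000 W/4394.84 N = 14.11 m/s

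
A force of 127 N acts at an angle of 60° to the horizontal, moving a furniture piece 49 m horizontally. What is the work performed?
W = F·d·cosθ = (127)(49)cos(60°) = 3112 J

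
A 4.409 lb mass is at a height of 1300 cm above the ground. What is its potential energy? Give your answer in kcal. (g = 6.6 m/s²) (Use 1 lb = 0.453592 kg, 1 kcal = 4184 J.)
Convert to SI: m = 1.99989 kg, h = 13.0 m
PE = mgh = (1.99989)(6.6)(13.0) = 171.59 J = 0.04101 kcal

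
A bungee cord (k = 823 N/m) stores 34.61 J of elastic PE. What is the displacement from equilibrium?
x = √(2·PE/k) = √(2·34.61/823) = 0.29 m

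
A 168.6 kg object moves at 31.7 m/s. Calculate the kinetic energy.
KE = ½mv² = ½(168.6)(31.7)² = 84710 J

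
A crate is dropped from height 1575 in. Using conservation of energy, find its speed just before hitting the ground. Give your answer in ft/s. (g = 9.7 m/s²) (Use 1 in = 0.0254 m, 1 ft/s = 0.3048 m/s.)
Convert to SI: h = 40.005 m
mgh = ½mv² ⇒ v = √(2gh) = √(2·9.7·40.005) = 27.8585 m/s = 91.4 ft/s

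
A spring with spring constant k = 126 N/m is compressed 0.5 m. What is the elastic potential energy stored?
PE = ½kx² = ½(126)(0.5)² = 15.75 J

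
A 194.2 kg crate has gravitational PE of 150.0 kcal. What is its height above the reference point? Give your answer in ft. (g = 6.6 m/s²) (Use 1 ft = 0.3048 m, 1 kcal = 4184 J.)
Convert to SI: m = 194.2 kg, PE = 627600 J
h = PE/(mg) = 627600/(194.2·6.6) = 489.655 m = 1606 ft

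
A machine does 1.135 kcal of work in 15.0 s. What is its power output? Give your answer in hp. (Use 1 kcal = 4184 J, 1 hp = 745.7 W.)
Convert to SI: W = 4748.84 J, t = 15.0 s
P = W/t = 4748.84/15.0 = 316.589 W = 0.4246 hp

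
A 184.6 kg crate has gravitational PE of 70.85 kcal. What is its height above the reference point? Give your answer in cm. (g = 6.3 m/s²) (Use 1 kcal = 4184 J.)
Convert to SI: m = 184.6 kg, PE = 296436 J
h = PE/(mg) = 296436/(184.6·6.3) = 254.894 m = 25490 cm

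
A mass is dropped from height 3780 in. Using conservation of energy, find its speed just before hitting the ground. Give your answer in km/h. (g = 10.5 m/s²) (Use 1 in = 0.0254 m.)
Convert to SI: h = 96.012 m
mgh = ½mv² ⇒ v = √(2gh) = √(2·10.5·96.012) = 44.9027 m/s = 161.6 km/h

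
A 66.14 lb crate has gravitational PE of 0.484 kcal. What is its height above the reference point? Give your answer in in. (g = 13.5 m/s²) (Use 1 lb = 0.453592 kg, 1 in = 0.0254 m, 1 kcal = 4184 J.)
Convert to SI: m = 30.0006 kg, PE = 2025.06 J
h = PE/(mg) = 2025.06/(30.0006·13.5) = 5.00004 m = 196.9 in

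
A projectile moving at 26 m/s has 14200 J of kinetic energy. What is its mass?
m = 2·KE/v² = 2·14200/(26)² = 42.01 kg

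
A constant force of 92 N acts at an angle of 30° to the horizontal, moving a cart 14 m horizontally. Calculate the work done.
W = F·d·cosθ = (92)(14)cos(30°) = 1115 J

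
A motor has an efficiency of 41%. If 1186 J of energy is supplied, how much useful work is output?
W_out = η·W_in = 0.41·1186 = 486.26 J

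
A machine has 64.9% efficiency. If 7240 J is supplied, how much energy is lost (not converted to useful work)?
W_lost = W_in(1 − η) = 7240·(1 − 0.649) = 2541 J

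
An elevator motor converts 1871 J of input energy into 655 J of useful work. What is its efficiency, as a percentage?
η = W_out/W_in = 655/1871 = 35.01%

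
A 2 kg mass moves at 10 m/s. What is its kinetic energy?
KE = ½mv² = ½(2)(10)² = 100.0 J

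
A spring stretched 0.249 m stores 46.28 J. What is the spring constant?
k = 2·PE/x² = 2·46.28/(0.249)² = 1493 N/m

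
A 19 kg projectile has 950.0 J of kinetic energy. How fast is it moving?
v = √(2·KE/m) = √(2·950.0/19) = 10.0 m/s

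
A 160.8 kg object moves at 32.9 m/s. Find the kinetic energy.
KE = ½mv² = ½(160.8)(32.9)² = 87030 J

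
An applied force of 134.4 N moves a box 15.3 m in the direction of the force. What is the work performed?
W = F·d = (134.4)(15.3) = 2056 J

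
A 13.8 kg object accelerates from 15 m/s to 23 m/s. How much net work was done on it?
W = ΔKE = ½m(v₂² − v₁²) = ½(13.8)(23² − 15²) = 2097.6 J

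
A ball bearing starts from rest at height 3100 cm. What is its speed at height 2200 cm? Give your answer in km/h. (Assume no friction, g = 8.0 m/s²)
Convert to SI: h₁−h₂ = 9.0 m
mgh₁ = mgh₂ + ½mv² ⇒ v = √(2g(h₁−h₂)) = √(2·8.0·9.0) = 12.0 m/s = 43.2 km/h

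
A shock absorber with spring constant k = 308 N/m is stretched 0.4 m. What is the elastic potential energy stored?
PE = ½kx² = ½(308)(0.4)² = 24.64 J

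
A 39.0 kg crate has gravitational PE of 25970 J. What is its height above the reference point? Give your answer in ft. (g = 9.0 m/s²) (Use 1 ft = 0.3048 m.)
h = PE/(mg) = 25970.0/(39.0·9.0) = 73.9886 m = 242.7 ft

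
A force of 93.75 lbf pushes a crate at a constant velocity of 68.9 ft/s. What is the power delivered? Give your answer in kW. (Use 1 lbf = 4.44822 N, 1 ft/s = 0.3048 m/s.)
Convert to SI: F = 417.021 N, v = 21.0007 m/s
P = Fv = (417.021)(21.0007) = 8757.73 W = 8.758 kW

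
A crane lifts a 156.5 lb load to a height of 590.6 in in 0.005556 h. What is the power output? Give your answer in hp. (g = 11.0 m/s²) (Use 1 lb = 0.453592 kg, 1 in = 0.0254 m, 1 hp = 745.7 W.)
Convert to SI: m = 70.9871 kg, h = 15.0012 m, t = 20.0016 s
P = mgh/t = (70.9871)(11.0)(15.0012)/20.0016 = 585.646 W = 0.7854 hp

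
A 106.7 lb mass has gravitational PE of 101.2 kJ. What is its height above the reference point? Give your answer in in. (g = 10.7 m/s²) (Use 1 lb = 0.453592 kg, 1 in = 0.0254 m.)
Convert to SI: m = 48.3983 kg, PE = 101200 J
h = PE/(mg) = 101200/(48.3983·10.7) = 195.419 m = 7694 in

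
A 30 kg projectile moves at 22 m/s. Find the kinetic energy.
KE = ½mv² = ½(30)(22)² = 7260.0 J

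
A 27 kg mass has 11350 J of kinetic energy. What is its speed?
v = √(2·KE/m) = √(2·11350/27) = 29.0 m/s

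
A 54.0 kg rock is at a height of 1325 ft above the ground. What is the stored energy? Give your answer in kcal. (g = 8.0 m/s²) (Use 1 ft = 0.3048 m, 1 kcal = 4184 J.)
Convert to SI: m = 54.0 kg, h = 403.86 m
PE = mgh = (54.0)(8.0)(403.86) = 174468 J = 41.7 kcal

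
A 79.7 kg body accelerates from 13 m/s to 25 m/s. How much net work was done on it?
W = ΔKE = ½m(v₂² − v₁²) = ½(79.7)(25² − 13²) = 18171.6 J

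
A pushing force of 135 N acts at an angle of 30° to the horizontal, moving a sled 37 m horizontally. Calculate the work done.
W = F·d·cosθ = (135)(37)cos(30°) = 4326 J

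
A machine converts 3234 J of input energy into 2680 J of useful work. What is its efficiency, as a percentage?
η = W_out/W_in = 2680/3234 = 82.87%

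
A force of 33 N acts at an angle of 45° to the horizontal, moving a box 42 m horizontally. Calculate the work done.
W = F·d·cosθ = (33)(42)cos(45°) = 980.0 J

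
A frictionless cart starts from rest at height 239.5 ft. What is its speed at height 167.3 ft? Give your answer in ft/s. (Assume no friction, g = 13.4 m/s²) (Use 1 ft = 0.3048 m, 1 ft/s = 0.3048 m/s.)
Convert to SI: h₁−h₂ = 22.0066 m
mgh₁ = mgh₂ + ½mv² ⇒ v = √(2g(h₁−h₂)) = √(2·13.4·22.0066) = 24.2853 m/s = 79.68 ft/s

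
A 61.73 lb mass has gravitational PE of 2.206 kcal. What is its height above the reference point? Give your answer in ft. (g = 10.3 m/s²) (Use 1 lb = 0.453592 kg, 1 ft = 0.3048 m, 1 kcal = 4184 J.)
Convert to SI: m = 28.0002 kg, PE = 9229.9 J
h = PE/(mg) = 9229.9/(28.0002·10.3) = 32.0036 m = 105.0 ft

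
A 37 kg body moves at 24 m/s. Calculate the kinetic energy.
KE = ½mv² = ½(37)(24)² = 10656.0 J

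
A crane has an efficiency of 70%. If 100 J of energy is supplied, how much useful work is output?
W_out = η·W_in = 0.7·100 = 70.0 J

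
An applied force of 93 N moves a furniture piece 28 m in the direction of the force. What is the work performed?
W = F·d = (93)(28) = 2604 J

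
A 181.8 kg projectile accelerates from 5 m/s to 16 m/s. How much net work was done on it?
W = ΔKE = ½m(v₂² − v₁²) = ½(181.8)(16² − 5²) = 20997.9 J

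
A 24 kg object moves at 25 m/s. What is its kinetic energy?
KE = ½mv² = ½(24)(25)² = 7500.0 J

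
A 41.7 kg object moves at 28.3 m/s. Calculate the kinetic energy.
KE = ½mv² = ½(41.7)(28.3)² = 16700 J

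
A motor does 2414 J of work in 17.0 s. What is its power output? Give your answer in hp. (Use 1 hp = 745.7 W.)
P = W/t = 2414.0/17.0 = 142.0 W = 0.1904 hp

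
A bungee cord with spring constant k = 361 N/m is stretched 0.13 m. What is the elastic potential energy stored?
PE = ½kx² = ½(361)(0.13)² = 3.05 J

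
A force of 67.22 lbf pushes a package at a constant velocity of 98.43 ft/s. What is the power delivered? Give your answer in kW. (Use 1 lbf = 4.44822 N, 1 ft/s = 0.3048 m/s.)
Convert to SI: F = 299.009 N, v = 30.0015 m/s
P = Fv = (299.009)(30.0015) = 8970.72 W = 8.971 kW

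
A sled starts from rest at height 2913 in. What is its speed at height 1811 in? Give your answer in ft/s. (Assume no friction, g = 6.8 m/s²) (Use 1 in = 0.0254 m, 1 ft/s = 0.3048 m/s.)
Convert to SI: h₁−h₂ = 27.9908 m
mgh₁ = mgh₂ + ½mv² ⇒ v = √(2g(h₁−h₂)) = √(2·6.8·27.9908) = 19.5109 m/s = 64.01 ft/s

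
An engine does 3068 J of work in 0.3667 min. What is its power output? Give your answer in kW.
Convert to SI: W = 3068.0 J, t = 22.002 s
P = W/t = 3068.0/22.002 = 139.442 W = 0.1394 kW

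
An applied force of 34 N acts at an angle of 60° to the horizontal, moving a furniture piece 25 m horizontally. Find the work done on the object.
W = F·d·cosθ = (34)(25)cos(60°) = 425.0 J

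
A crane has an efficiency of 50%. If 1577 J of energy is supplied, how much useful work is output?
W_out = η·W_in = 0.5·1577 = 788.5 J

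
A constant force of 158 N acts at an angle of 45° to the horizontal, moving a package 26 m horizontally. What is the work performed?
W = F·d·cosθ = (158)(26)cos(45°) = 2905 J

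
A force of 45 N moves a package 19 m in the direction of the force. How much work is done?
W = F·d = (45)(19) = 855.0 J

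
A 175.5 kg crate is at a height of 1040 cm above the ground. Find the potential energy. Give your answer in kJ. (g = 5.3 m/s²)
Convert to SI: m = 175.5 kg, h = 10.4 m
PE = mgh = (175.5)(5.3)(10.4) = 9673.56 J = 9.674 kJ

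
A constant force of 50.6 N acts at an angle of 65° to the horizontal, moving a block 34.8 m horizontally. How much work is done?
W = F·d·cosθ = (50.6)(34.8)cos(65°) = 744.2 J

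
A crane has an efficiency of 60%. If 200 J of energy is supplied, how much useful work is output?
W_out = η·W_in = 0.6·200 = 120.0 J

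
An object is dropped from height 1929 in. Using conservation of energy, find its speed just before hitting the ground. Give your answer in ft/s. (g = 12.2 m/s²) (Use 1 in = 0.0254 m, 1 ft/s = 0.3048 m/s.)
Convert to SI: h = 48.9966 m
mgh = ½mv² ⇒ v = √(2gh) = √(2·12.2·48.9966) = 34.5762 m/s = 113.4 ft/s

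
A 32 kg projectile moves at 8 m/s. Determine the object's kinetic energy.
KE = ½mv² = ½(32)(8)² = 1024.0 J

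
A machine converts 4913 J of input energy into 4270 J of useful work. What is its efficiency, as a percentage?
η = W_out/W_in = 4270/4913 = 86.91%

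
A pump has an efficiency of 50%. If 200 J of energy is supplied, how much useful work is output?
W_out = η·W_in = 0.5·200 = 100.0 J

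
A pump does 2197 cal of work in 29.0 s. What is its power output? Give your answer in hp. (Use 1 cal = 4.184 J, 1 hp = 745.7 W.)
Convert to SI: W = 9192.25 J, t = 29.0 s
P = W/t = 9192.25/29.0 = 316.974 W = 0.4251 hp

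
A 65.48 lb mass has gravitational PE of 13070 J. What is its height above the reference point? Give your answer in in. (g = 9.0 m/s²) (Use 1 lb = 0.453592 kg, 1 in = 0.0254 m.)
Convert to SI: m = 29.7012 kg, PE = 13070.0 J
h = PE/(mg) = 13070.0/(29.7012·9.0) = 48.8944 m = 1925 in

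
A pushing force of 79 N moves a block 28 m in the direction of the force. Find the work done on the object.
W = F·d = (79)(28) = 2212 J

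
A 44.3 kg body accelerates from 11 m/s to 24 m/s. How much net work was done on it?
W = ΔKE = ½m(v₂² − v₁²) = ½(44.3)(24² − 11²) = 10078.25 J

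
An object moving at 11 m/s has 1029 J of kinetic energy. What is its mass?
m = 2·KE/v² = 2·1029/(11)² = 17.01 kg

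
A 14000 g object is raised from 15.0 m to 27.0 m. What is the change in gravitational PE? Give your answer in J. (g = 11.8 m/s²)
Convert to SI: m = 14.0 kg, Δh = 12.0 m
ΔPE = mgΔh = (14.0)(11.8)(12.0) = 1982 J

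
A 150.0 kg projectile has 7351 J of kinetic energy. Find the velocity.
v = √(2·KE/m) = √(2·7351/150.0) = 9.9 m/s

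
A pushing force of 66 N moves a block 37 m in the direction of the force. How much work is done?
W = F·d = (66)(37) = 2442 J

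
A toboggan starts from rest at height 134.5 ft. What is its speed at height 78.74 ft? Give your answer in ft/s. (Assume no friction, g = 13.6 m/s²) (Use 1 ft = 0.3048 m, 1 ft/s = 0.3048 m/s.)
Convert to SI: h₁−h₂ = 16.9956 m
mgh₁ = mgh₂ + ½mv² ⇒ v = √(2g(h₁−h₂)) = √(2·13.6·16.9956) = 21.5007 m/s = 70.54 ft/s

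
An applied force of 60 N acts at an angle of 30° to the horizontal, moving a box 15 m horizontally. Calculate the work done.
W = F·d·cosθ = (60)(15)cos(30°) = 779.4 J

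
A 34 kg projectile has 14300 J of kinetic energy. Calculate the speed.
v = √(2·KE/m) = √(2·14300/34) = 29.0 m/s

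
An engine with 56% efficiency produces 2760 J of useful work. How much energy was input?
W_in = W_out/η = 2760/0.56 = 4929 J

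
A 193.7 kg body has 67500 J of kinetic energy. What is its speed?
v = √(2·KE/m) = √(2·67500/193.7) = 26.4 m/s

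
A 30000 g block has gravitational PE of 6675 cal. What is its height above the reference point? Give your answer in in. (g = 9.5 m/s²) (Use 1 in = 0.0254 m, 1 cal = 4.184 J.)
Convert to SI: m = 30.0 kg, PE = 27928.2 J
h = PE/(mg) = 27928.2/(30.0·9.5) = 97.9937 m = 3858 in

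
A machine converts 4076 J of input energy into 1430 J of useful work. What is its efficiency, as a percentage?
η = W_out/W_in = 1430/4076 = 35.08%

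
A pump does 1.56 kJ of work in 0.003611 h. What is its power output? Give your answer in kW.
Convert to SI: W = 1560.0 J, t = 12.9996 s
P = W/t = 1560.0/12.9996 = 120.004 W = 0.12 kW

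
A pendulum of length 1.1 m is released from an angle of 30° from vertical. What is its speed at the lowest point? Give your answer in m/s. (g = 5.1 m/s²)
h = L(1 − cosθ) = 1.1(1 − cos30°) = 0.147372 m
v = √(2gh) = √(2·5.1·0.147372) = 1.226 m/s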